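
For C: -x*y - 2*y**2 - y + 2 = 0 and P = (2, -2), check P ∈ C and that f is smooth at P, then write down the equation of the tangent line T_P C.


Tangent line at P: 2*x + 5*y + 6 = 0.

Step 1: f(2, -2) = 0, so P lies on C.
Step 2: partial derivatives
  f_x(x, y) = -y, f_y(x, y) = -x - 4*y - 1.
  f_x(P) = 2, f_y(P) = 5 (gradient nonzero, so P is smooth).
Step 3: tangent line at P: 2·(x − 2) + 5·(y − -2) = 0.
Expanding: 2*x + 5*y + 6 = 0.


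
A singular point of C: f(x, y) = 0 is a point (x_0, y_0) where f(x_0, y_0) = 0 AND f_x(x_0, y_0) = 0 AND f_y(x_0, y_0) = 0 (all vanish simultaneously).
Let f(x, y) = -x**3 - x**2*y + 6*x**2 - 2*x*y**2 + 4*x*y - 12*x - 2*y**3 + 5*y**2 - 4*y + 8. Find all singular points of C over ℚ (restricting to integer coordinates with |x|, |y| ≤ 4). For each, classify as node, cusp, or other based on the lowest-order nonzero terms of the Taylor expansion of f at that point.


Singular points: {(2, 0)}; classification: cusp.

Compute partial derivatives:
  f_x = -3*x**2 - 2*x*y + 12*x - 2*y**2 + 4*y - 12.
  f_y = -x**2 - 4*x*y + 4*x - 6*y**2 + 10*y - 4.
Scan x_0 ∈ {−4, ..., 4}. For each x_0, f_y(x_0, y) is a polynomial in y; find its integer roots y ∈ {−4, ..., 4}, then test f_x and f at those candidates.
  x = -4: f_y(-4, y) = -6*y**2 + 26*y - 36; no integer root y with |y| ≤ 4.
  x = -3: f_y(-3, y) = -6*y**2 + 22*y - 25; no integer root y with |y| ≤ 4.
  x = -2: f_y(-2, y) = -6*y**2 + 18*y - 16; no integer root y with |y| ≤ 4.
  x = -1: f_y(-1, y) = -6*y**2 + 14*y - 9; no integer root y with |y| ≤ 4.
  x = 0: f_y(0, y) = -6*y**2 + 10*y - 4; vanishes at y ∈ {1}. (0, 1): f_x = -10 ≠ 0.
  x = 1: f_y(1, y) = -6*y**2 + 6*y - 1; no integer root y with |y| ≤ 4.
  x = 2: f_y(2, y) = -6*y**2 + 2*y; vanishes at y ∈ {0}. (2, 0): f_x = 0, f = 0 — SINGULAR.
  x = 3: f_y(3, y) = -6*y**2 - 2*y - 1; no integer root y with |y| ≤ 4.
  x = 4: f_y(4, y) = -6*y**2 - 6*y - 4; no integer root y with |y| ≤ 4.
Only singular point on the grid: (2, 0).
Classify: substitute x = 2 + u, y = 0 + v and expand: f = -u**3 - u**2*v - 2*u*v**2 - 2*v**3 + v**2.
No constant or linear terms (consistent with a singular point). Quadratic part: v**2. Cubic part: -u**3 - u**2*v - 2*u*v**2 - 2*v**3.
The quadratic part v**2 is a perfect square, so there is a single (double) tangent line v = 0, i.e. y = 0. Restricting the cubic part to that line (v = 0) leaves -u**3 ≠ 0, so f is not divisible by v and the branch is v² ≈ u**3 to lowest order — this is a cusp.
Classification: cusp.


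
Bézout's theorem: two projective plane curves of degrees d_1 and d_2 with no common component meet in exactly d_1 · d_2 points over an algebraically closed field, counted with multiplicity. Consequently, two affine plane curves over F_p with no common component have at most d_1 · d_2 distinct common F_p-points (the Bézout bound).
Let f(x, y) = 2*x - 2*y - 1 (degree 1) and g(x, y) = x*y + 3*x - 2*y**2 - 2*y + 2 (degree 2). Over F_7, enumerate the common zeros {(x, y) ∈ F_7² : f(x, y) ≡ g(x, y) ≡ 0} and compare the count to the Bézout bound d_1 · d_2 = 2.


Common zeros: {(2, 5), (4, 0)}; count = 2; Bézout bound = 2.

deg(f) = 1, deg(g) = 2, so Bézout bound = 2.
Scan x ∈ F_7. For each x, list the y ∈ F_7 with f(x, y) ≡ 0 and those with g(x, y) ≡ 0 (mod 7); the common zeros in that column are the intersection.
  x = 0: f ≡ 0 at y ∈ {3}; g ≡ 0 at y ∈ ∅; common: ∅.
  x = 1: f ≡ 0 at y ∈ {4}; g ≡ 0 at y ∈ ∅; common: ∅.
  x = 2: f ≡ 0 at y ∈ {5}; g ≡ 0 at y ∈ {2, 5}; common: {5}.
  x = 3: f ≡ 0 at y ∈ {6}; g ≡ 0 at y ∈ ∅; common: ∅.
  x = 4: f ≡ 0 at y ∈ {0}; g ≡ 0 at y ∈ {0, 1}; common: {0}.
  x = 5: f ≡ 0 at y ∈ {1}; g ≡ 0 at y ∈ ∅; common: ∅.
  x = 6: f ≡ 0 at y ∈ {2}; g ≡ 0 at y ∈ {3, 6}; common: ∅.
Collecting: common zeros = {(2, 5), (4, 0)}, so the count is 2.
Comparison with the Bézout bound: 2 ≤ 2 = deg(f)·deg(g), as expected for curves with no common component (the bound is attained).


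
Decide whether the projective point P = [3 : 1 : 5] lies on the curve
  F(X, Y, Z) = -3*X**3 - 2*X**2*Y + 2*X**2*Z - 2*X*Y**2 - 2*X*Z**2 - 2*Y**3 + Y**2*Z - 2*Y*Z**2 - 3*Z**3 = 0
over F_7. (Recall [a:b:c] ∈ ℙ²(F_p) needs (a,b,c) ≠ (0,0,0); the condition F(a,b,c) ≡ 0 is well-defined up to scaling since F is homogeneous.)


F(3,1,5) ≡ 1 (mod 7); P is NOT on the curve.

Evaluate F(3, 1, 5) term-by-term (mod 7).
  -3*X**3 ↦ -3·27·1·1 = -81
  -2*X**2*Y ↦ -2·9·1·1 = -18
  2*X**2*Z ↦ 2·9·1·5 = 90
  -2*X*Y**2 ↦ -2·3·1·1 = -6
  -2*X*Z**2 ↦ -2·3·1·25 = -150
  -2*Y**3 ↦ -2·1·1·1 = -2
  Y**2*Z ↦ 1·1·1·5 = 5
  -2*Y*Z**2 ↦ -2·1·1·25 = -50
  -3*Z**3 ↦ -3·1·1·125 = -375
Sum: F(3, 1, 5) = (-81) + (-18) + (90) + (-6) + (-150) + (-2) + (5) + (-50) + (-375) = -587.
Reducing mod 7: -587 ≡ 1 (mod 7).
Since F(a, b, c) ≡ 1 ≠ 0 (mod 7), P does NOT lie on the curve.


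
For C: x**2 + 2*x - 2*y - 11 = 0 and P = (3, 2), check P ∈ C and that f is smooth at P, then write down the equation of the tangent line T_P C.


Tangent line at P: 8*x - 2*y - 20 = 0.

Step 1: f(3, 2) = 0, so P lies on C.
Step 2: partial derivatives
  f_x(x, y) = 2*x + 2, f_y(x, y) = -2.
  f_x(P) = 8, f_y(P) = -2 (gradient nonzero, so P is smooth).
Step 3: tangent line at P: 8·(x − 3) + -2·(y − 2) = 0.
Expanding: 8*x - 2*y - 20 = 0.


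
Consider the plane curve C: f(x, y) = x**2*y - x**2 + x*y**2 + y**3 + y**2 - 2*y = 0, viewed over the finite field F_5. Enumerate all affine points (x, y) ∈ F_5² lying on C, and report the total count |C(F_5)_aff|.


Affine F_5-points: {(0, 0), (0, 1), (0, 3), (2, 2), (3, 3), (4, 2)}; count = 6.

For each of the 25 pairs (x, y) ∈ F_5², evaluate f(x, y) mod 5. Record the zeros.
  x = 0: [0↦0, 1↦0, 2↦3, 3↦0, 4↦2]  zeros at y ∈ {0, 1, 3}
  x = 1: [0↦4, 1↦1, 2↦3, 3↦1, 4↦1]  zeros at y ∈ ∅
  x = 2: [0↦1, 1↦2, 2↦0, 3↦1, 4↦1]  zeros at y ∈ {2}
  x = 3: [0↦1, 1↦3, 2↦4, 3↦0, 4↦2]  zeros at y ∈ {3}
  x = 4: [0↦4, 1↦4, 2↦0, 3↦3, 4↦4]  zeros at y ∈ {2}
Collecting zeros: affine points = {(0, 0), (0, 1), (0, 3), (2, 2), (3, 3), (4, 2)}.
Total count |C(F_5)_aff| = 6.


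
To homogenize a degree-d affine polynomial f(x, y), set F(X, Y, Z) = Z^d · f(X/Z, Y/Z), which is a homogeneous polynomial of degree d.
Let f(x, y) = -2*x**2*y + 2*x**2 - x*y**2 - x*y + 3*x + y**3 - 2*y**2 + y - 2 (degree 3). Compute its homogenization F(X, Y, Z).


F(X, Y, Z) = -2*X**2*Y + 2*X**2*Z - X*Y**2 - X*Y*Z + 3*X*Z**2 + Y**3 - 2*Y**2*Z + Y*Z**2 - 2*Z**3

deg(f) = 3.
Substitute x = X/Z, y = Y/Z into f, then multiply by Z^3.
  monomial -2·x^2·y^1 ↦ -2·X^2·Y^1·Z^0.
  monomial 2·x^2·y^0 ↦ 2·X^2·Y^0·Z^1.
  monomial -1·x^1·y^2 ↦ -1·X^1·Y^2·Z^0.
  monomial -1·x^1·y^1 ↦ -1·X^1·Y^1·Z^1.
  monomial 3·x^1·y^0 ↦ 3·X^1·Y^0·Z^2.
  monomial 1·x^0·y^3 ↦ 1·X^0·Y^3·Z^0.
  monomial -2·x^0·y^2 ↦ -2·X^0·Y^2·Z^1.
  monomial 1·x^0·y^1 ↦ 1·X^0·Y^1·Z^2.
  monomial -2·x^0·y^0 ↦ -2·X^0·Y^0·Z^3.
Collecting: F(X, Y, Z) = -2*X**2*Y + 2*X**2*Z - X*Y**2 - X*Y*Z + 3*X*Z**2 + Y**3 - 2*Y**2*Z + Y*Z**2 - 2*Z**3.


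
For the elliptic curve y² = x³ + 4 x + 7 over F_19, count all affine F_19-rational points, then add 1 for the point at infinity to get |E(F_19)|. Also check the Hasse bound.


Affine points = {(0, 8), (0, 11), (2, 2), (2, 17), (4, 7), (4, 12), (5, 0), (6, 0), (7, 6), (7, 13), (8, 0), (12, 4), (12, 15), (16, 5), (16, 14)}; affine count = 15; |E(F_19)| = 16.

Discriminant check: Δ ∝ 4a³ + 27b² = 4·4³ + 27·7² = 4·64 + 27·49 ≡ 2 (mod 19). Nonzero ⇒ E is nonsingular.
For each x ∈ F_19, compute rhs = x³ + 4·x + 7 mod 19, then count y ∈ F_19 with y² ≡ rhs.
  x = 0: rhs = 7, matching y values: 8, 11 (2 points).
  x = 1: rhs = 12, matching y values: none (0 points).
  x = 2: rhs = 4, matching y values: 2, 17 (2 points).
  x = 3: rhs = 8, matching y values: none (0 points).
  x = 4: rhs = 11, matching y values: 7, 12 (2 points).
  x = 5: rhs = 0, matching y values: 0 (1 points).
  x = 6: rhs = 0, matching y values: 0 (1 points).
  x = 7: rhs = 17, matching y values: 6, 13 (2 points).
  x = 8: rhs = 0, matching y values: 0 (1 points).
  x = 9: rhs = 12, matching y values: none (0 points).
  x = 10: rhs = 2, matching y values: none (0 points).
  x = 11: rhs = 14, matching y values: none (0 points).
  x = 12: rhs = 16, matching y values: 4, 15 (2 points).
  x = 13: rhs = 14, matching y values: none (0 points).
  x = 14: rhs = 14, matching y values: none (0 points).
  x = 15: rhs = 3, matching y values: none (0 points).
  x = 16: rhs = 6, matching y values: 5, 14 (2 points).
  x = 17: rhs = 10, matching y values: none (0 points).
  x = 18: rhs = 2, matching y values: none (0 points).
Total affine count: 15.
Full point count |E(F_19)| = 15 + 1 = 16.
Hasse bound: |16 − (19+1)| = |-4| = 4 ≤ 2√19 ≈ 8.7178 ✓.


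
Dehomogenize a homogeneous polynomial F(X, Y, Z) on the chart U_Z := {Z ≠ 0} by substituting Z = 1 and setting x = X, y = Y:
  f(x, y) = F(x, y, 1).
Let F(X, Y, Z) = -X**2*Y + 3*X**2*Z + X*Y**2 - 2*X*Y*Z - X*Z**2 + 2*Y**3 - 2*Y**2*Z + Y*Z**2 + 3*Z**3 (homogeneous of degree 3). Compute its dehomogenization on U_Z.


f(x, y) = -x**2*y + 3*x**2 + x*y**2 - 2*x*y - x + 2*y**3 - 2*y**2 + y + 3

On U_Z we set Z = 1. Each monomial c·X^i·Y^j·Z^k in F becomes c·x^i·y^j·1^k = c·x^i·y^j.
Substituting Z = 1: F(X, Y, 1) = -x**2*y + 3*x**2 + x*y**2 - 2*x*y - x + 2*y**3 - 2*y**2 + y + 3.
Note: deg(f) ≤ deg(F) = 3; strict inequality happens when F is divisible by Z (lost terms).


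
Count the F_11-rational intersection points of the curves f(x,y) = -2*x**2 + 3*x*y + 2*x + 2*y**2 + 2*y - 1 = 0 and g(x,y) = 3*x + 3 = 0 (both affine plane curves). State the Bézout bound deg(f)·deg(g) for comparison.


Common zeros: ∅; count = 0; Bézout bound = 2.

deg(f) = 2, deg(g) = 1, so Bézout bound = 2.
Scan x ∈ F_11. For each x, list the y ∈ F_11 with f(x, y) ≡ 0 and those with g(x, y) ≡ 0 (mod 11); the common zeros in that column are the intersection.
  x = 0: f ≡ 0 at y ∈ {2, 8}; g ≡ 0 at y ∈ ∅; common: ∅.
  x = 1: f ≡ 0 at y ∈ {7}; g ≡ 0 at y ∈ ∅; common: ∅.
  x = 2: f ≡ 0 at y ∈ {8, 10}; g ≡ 0 at y ∈ ∅; common: ∅.
  x = 3: f ≡ 0 at y ∈ {1, 10}; g ≡ 0 at y ∈ ∅; common: ∅.
  x = 4: f ≡ 0 at y ∈ {2}; g ≡ 0 at y ∈ ∅; common: ∅.
  x = 5: f ≡ 0 at y ∈ {1, 7}; g ≡ 0 at y ∈ ∅; common: ∅.
  x = 6: f ≡ 0 at y ∈ ∅; g ≡ 0 at y ∈ ∅; common: ∅.
  x = 7: f ≡ 0 at y ∈ ∅; g ≡ 0 at y ∈ ∅; common: ∅.
  x = 8: f ≡ 0 at y ∈ ∅; g ≡ 0 at y ∈ ∅; common: ∅.
  x = 9: f ≡ 0 at y ∈ ∅; g ≡ 0 at y ∈ ∅; common: ∅.
  x = 10: f ≡ 0 at y ∈ ∅; g ≡ 0 at y ∈ {0, 1, 2, 3, 4, 5, 6, 7, 8, 9, 10}; common: ∅.
Collecting: common zeros = ∅, so the count is 0.
Comparison with the Bézout bound: 0 ≤ 2 = deg(f)·deg(g), as expected for curves with no common component (the affine F_11-count falls short of the bound because intersections may lie at infinity, over extension fields, or carry multiplicity).


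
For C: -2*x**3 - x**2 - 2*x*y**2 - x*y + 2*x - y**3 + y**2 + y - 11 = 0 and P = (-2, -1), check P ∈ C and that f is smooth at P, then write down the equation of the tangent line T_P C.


Tangent line at P: -19*x - 10*y - 48 = 0.

Step 1: f(-2, -1) = 0, so P lies on C.
Step 2: partial derivatives
  f_x(x, y) = -6*x**2 - 2*x - 2*y**2 - y + 2, f_y(x, y) = -4*x*y - x - 3*y**2 + 2*y + 1.
  f_x(P) = -19, f_y(P) = -10 (gradient nonzero, so P is smooth).
Step 3: tangent line at P: -19·(x − -2) + -10·(y − -1) = 0.
Expanding: -19*x - 10*y - 48 = 0.


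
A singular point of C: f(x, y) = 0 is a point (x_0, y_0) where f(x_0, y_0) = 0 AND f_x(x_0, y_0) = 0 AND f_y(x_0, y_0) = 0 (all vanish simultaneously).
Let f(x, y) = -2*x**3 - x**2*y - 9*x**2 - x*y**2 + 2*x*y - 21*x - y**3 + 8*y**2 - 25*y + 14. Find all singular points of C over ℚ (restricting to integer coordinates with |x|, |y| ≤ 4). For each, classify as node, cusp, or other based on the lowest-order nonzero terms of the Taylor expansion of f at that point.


Singular points: {(-2, 3)}; classification: cusp.

Compute partial derivatives:
  f_x = -6*x**2 - 2*x*y - 18*x - y**2 + 2*y - 21.
  f_y = -x**2 - 2*x*y + 2*x - 3*y**2 + 16*y - 25.
Scan x_0 ∈ {−4, ..., 4}. For each x_0, f_y(x_0, y) is a polynomial in y; find its integer roots y ∈ {−4, ..., 4}, then test f_x and f at those candidates.
  x = -4: f_y(-4, y) = -3*y**2 + 24*y - 49; no integer root y with |y| ≤ 4.
  x = -3: f_y(-3, y) = -3*y**2 + 22*y - 40; vanishes at y ∈ {4}. (-3, 4): f_x = -5 ≠ 0.
  x = -2: f_y(-2, y) = -3*y**2 + 20*y - 33; vanishes at y ∈ {3}. (-2, 3): f_x = 0, f = 0 — SINGULAR.
  x = -1: f_y(-1, y) = -3*y**2 + 18*y - 28; no integer root y with |y| ≤ 4.
  x = 0: f_y(0, y) = -3*y**2 + 16*y - 25; no integer root y with |y| ≤ 4.
  x = 1: f_y(1, y) = -3*y**2 + 14*y - 24; no integer root y with |y| ≤ 4.
  x = 2: f_y(2, y) = -3*y**2 + 12*y - 25; no integer root y with |y| ≤ 4.
  x = 3: f_y(3, y) = -3*y**2 + 10*y - 28; no integer root y with |y| ≤ 4.
  x = 4: f_y(4, y) = -3*y**2 + 8*y - 33; no integer root y with |y| ≤ 4.
Only singular point on the grid: (-2, 3).
Classify: substitute x = -2 + u, y = 3 + v and expand: f = -2*u**3 - u**2*v - u*v**2 - v**3 + v**2.
No constant or linear terms (consistent with a singular point). Quadratic part: v**2. Cubic part: -2*u**3 - u**2*v - u*v**2 - v**3.
The quadratic part v**2 is a perfect square, so there is a single (double) tangent line v = 0, i.e. y = 3. Restricting the cubic part to that line (v = 0) leaves -2*u**3 ≠ 0, so f is not divisible by v and the branch is v² ≈ 2*u**3 to lowest order — this is a cusp.
Classification: cusp.


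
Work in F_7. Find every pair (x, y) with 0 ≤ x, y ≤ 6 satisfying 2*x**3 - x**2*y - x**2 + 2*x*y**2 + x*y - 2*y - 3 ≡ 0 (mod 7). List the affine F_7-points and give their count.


Affine F_7-points: {(0, 2), (3, 0), (3, 6), (5, 1), (5, 4)}; count = 5.

For each of the 49 pairs (x, y) ∈ F_7², evaluate f(x, y) mod 7. Record the zeros.
  x = 0: [0↦4, 1↦2, 2↦0, 3↦5, 4↦3, 5↦1, 6↦6]  zeros at y ∈ {2}
  x = 1: [0↦5, 1↦5, 2↦2, 3↦3, 4↦1, 5↦3, 6↦2]  zeros at y ∈ ∅
  x = 2: [0↦2, 1↦2, 2↦3, 3↦5, 4↦1, 5↦5, 6↦3]  zeros at y ∈ ∅
  x = 3: [0↦0, 1↦5, 2↦1, 3↦2, 4↦1, 5↦5, 6↦0]  zeros at y ∈ {0, 6}
  x = 4: [0↦4, 1↦5, 2↦1, 3↦6, 4↦6, 5↦1, 6↦5]  zeros at y ∈ ∅
  x = 5: [0↦5, 1↦0, 2↦1, 3↦1, 4↦0, 5↦5, 6↦2]  zeros at y ∈ {1, 4}
  x = 6: [0↦1, 1↦2, 2↦6, 3↦6, 4↦2, 5↦1, 6↦3]  zeros at y ∈ ∅
Collecting zeros: affine points = {(0, 2), (3, 0), (3, 6), (5, 1), (5, 4)}.
Total count |C(F_7)_aff| = 5.


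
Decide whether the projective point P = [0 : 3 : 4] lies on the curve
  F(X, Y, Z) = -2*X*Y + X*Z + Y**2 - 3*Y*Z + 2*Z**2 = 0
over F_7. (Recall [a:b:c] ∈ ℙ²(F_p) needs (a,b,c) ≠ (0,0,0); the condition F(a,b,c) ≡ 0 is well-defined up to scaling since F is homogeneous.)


F(0,3,4) ≡ 5 (mod 7); P is NOT on the curve.

Evaluate F(0, 3, 4) term-by-term (mod 7).
  -2*X*Y ↦ -2·0·3·1 = 0
  X*Z ↦ 1·0·1·4 = 0
  Y**2 ↦ 1·1·9·1 = 9
  -3*Y*Z ↦ -3·1·3·4 = -36
  2*Z**2 ↦ 2·1·1·16 = 32
Sum: F(0, 3, 4) = (0) + (0) + (9) + (-36) + (32) = 5.
Reducing mod 7: 5 ≡ 5 (mod 7).
Since F(a, b, c) ≡ 5 ≠ 0 (mod 7), P does NOT lie on the curve.


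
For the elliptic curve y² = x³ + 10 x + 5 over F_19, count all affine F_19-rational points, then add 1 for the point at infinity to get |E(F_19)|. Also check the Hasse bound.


Affine points = {(0, 9), (0, 10), (1, 4), (1, 15), (3, 9), (3, 10), (5, 3), (5, 16), (7, 0), (9, 8), (9, 11), (14, 1), (14, 18), (16, 9), (16, 10)}; affine count = 15; |E(F_19)| = 16.

Discriminant check: Δ ∝ 4a³ + 27b² = 4·10³ + 27·5² = 4·1000 + 27·25 ≡ 1 (mod 19). Nonzero ⇒ E is nonsingular.
For each x ∈ F_19, compute rhs = x³ + 10·x + 5 mod 19, then count y ∈ F_19 with y² ≡ rhs.
  x = 0: rhs = 5, matching y values: 9, 10 (2 points).
  x = 1: rhs = 16, matching y values: 4, 15 (2 points).
  x = 2: rhs = 14, matching y values: none (0 points).
  x = 3: rhs = 5, matching y values: 9, 10 (2 points).
  x = 4: rhs = 14, matching y values: none (0 points).
  x = 5: rhs = 9, matching y values: 3, 16 (2 points).
  x = 6: rhs = 15, matching y values: none (0 points).
  x = 7: rhs = 0, matching y values: 0 (1 points).
  x = 8: rhs = 8, matching y values: none (0 points).
  x = 9: rhs = 7, matching y values: 8, 11 (2 points).
  x = 10: rhs = 3, matching y values: none (0 points).
  x = 11: rhs = 2, matching y values: none (0 points).
  x = 12: rhs = 10, matching y values: none (0 points).
  x = 13: rhs = 14, matching y values: none (0 points).
  x = 14: rhs = 1, matching y values: 1, 18 (2 points).
  x = 15: rhs = 15, matching y values: none (0 points).
  x = 16: rhs = 5, matching y values: 9, 10 (2 points).
  x = 17: rhs = 15, matching y values: none (0 points).
  x = 18: rhs = 13, matching y values: none (0 points).
Total affine count: 15.
Full point count |E(F_19)| = 15 + 1 = 16.
Hasse bound: |16 − (19+1)| = |-4| = 4 ≤ 2√19 ≈ 8.7178 ✓.


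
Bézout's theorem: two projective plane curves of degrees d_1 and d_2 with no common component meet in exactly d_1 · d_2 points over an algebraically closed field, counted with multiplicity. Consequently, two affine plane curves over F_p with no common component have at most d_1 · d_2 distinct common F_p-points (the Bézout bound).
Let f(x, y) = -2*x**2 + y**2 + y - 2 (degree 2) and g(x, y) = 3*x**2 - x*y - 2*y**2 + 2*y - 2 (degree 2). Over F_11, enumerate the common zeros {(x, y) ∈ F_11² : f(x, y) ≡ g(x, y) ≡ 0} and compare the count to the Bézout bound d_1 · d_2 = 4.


Common zeros: {(3, 4), (4, 3), (4, 7)}; count = 3; Bézout bound = 4.

deg(f) = 2, deg(g) = 2, so Bézout bound = 4.
Scan x ∈ F_11. For each x, list the y ∈ F_11 with f(x, y) ≡ 0 and those with g(x, y) ≡ 0 (mod 11); the common zeros in that column are the intersection.
  x = 0: f ≡ 0 at y ∈ {1, 9}; g ≡ 0 at y ∈ ∅; common: ∅.
  x = 1: f ≡ 0 at y ∈ ∅; g ≡ 0 at y ∈ {1, 5}; common: ∅.
  x = 2: f ≡ 0 at y ∈ ∅; g ≡ 0 at y ∈ {4, 7}; common: ∅.
  x = 3: f ≡ 0 at y ∈ {4, 6}; g ≡ 0 at y ∈ {1, 4}; common: {4}.
  x = 4: f ≡ 0 at y ∈ {3, 7}; g ≡ 0 at y ∈ {3, 7}; common: {3, 7}.
  x = 5: f ≡ 0 at y ∈ {5}; g ≡ 0 at y ∈ ∅; common: ∅.
  x = 6: f ≡ 0 at y ∈ {5}; g ≡ 0 at y ∈ ∅; common: ∅.
  x = 7: f ≡ 0 at y ∈ {3, 7}; g ≡ 0 at y ∈ ∅; common: ∅.
  x = 8: f ≡ 0 at y ∈ {4, 6}; g ≡ 0 at y ∈ {3, 5}; common: ∅.
  x = 9: f ≡ 0 at y ∈ ∅; g ≡ 0 at y ∈ ∅; common: ∅.
  x = 10: f ≡ 0 at y ∈ ∅; g ≡ 0 at y ∈ ∅; common: ∅.
Collecting: common zeros = {(3, 4), (4, 3), (4, 7)}, so the count is 3.
Comparison with the Bézout bound: 3 ≤ 4 = deg(f)·deg(g), as expected for curves with no common component (the affine F_11-count falls short of the bound because intersections may lie at infinity, over extension fields, or carry multiplicity).


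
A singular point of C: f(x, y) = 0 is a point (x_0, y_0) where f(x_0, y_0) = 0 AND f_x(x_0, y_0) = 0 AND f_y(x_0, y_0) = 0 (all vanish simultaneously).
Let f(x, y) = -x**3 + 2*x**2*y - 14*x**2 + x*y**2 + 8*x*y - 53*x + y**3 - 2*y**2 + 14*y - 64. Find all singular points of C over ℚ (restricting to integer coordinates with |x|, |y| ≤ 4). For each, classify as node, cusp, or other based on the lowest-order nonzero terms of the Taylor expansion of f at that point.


Singular points: {(-3, 2)}; classification: node.

Compute partial derivatives:
  f_x = -3*x**2 + 4*x*y - 28*x + y**2 + 8*y - 53.
  f_y = 2*x**2 + 2*x*y + 8*x + 3*y**2 - 4*y + 14.
Scan x_0 ∈ {−4, ..., 4}. For each x_0, f_y(x_0, y) is a polynomial in y; find its integer roots y ∈ {−4, ..., 4}, then test f_x and f at those candidates.
  x = -4: f_y(-4, y) = 3*y**2 - 12*y + 14; no integer root y with |y| ≤ 4.
  x = -3: f_y(-3, y) = 3*y**2 - 10*y + 8; vanishes at y ∈ {2}. (-3, 2): f_x = 0, f = 0 — SINGULAR.
  x = -2: f_y(-2, y) = 3*y**2 - 8*y + 6; no integer root y with |y| ≤ 4.
  x = -1: f_y(-1, y) = 3*y**2 - 6*y + 8; no integer root y with |y| ≤ 4.
  x = 0: f_y(0, y) = 3*y**2 - 4*y + 14; no integer root y with |y| ≤ 4.
  x = 1: f_y(1, y) = 3*y**2 - 2*y + 24; no integer root y with |y| ≤ 4.
  x = 2: f_y(2, y) = 3*y**2 + 38; no integer root y with |y| ≤ 4.
  x = 3: f_y(3, y) = 3*y**2 + 2*y + 56; no integer root y with |y| ≤ 4.
  x = 4: f_y(4, y) = 3*y**2 + 4*y + 78; no integer root y with |y| ≤ 4.
Only singular point on the grid: (-3, 2).
Classify: substitute x = -3 + u, y = 2 + v and expand: f = -u**3 + 2*u**2*v - u**2 + u*v**2 + v**3 + v**2.
No constant or linear terms (consistent with a singular point). Quadratic part: -u**2 + v**2. Cubic part: -u**3 + 2*u**2*v + u*v**2 + v**3.
The quadratic part v**2 - u**2 = (v − u)(v + u) splits into two distinct linear factors, so there are two distinct tangent lines y − 2 = ±(x − -3) — this is a node (ordinary double point).
Classification: node.


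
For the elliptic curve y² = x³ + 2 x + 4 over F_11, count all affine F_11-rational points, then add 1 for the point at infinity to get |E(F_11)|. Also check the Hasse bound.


Affine points = {(0, 2), (0, 9), (2, 4), (2, 7), (3, 2), (3, 9), (6, 1), (6, 10), (7, 3), (7, 8), (8, 2), (8, 9), (9, 5), (9, 6), (10, 1), (10, 10)}; affine count = 16; |E(F_11)| = 17.

Discriminant check: Δ ∝ 4a³ + 27b² = 4·2³ + 27·4² = 4·8 + 27·16 ≡ 2 (mod 11). Nonzero ⇒ E is nonsingular.
For each x ∈ F_11, compute rhs = x³ + 2·x + 4 mod 11, then count y ∈ F_11 with y² ≡ rhs.
  x = 0: rhs = 4, matching y values: 2, 9 (2 points).
  x = 1: rhs = 7, matching y values: none (0 points).
  x = 2: rhs = 5, matching y values: 4, 7 (2 points).
  x = 3: rhs = 4, matching y values: 2, 9 (2 points).
  x = 4: rhs = 10, matching y values: none (0 points).
  x = 5: rhs = 7, matching y values: none (0 points).
  x = 6: rhs = 1, matching y values: 1, 10 (2 points).
  x = 7: rhs = 9, matching y values: 3, 8 (2 points).
  x = 8: rhs = 4, matching y values: 2, 9 (2 points).
  x = 9: rhs = 3, matching y values: 5, 6 (2 points).
  x = 10: rhs = 1, matching y values: 1, 10 (2 points).
Total affine count: 16.
Full point count |E(F_11)| = 16 + 1 = 17.
Hasse bound: |17 − (11+1)| = |5| = 5 ≤ 2√11 ≈ 6.6332 ✓.


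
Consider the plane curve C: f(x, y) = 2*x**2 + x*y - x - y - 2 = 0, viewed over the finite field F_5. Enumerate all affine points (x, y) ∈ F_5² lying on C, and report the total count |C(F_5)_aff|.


Affine F_5-points: {(0, 3), (2, 1), (3, 1), (4, 3)}; count = 4.

For each of the 25 pairs (x, y) ∈ F_5², evaluate f(x, y) mod 5. Record the zeros.
  x = 0: [0↦3, 1↦2, 2↦1, 3↦0, 4↦4]  zeros at y ∈ {3}
  x = 1: [0↦4, 1↦4, 2↦4, 3↦4, 4↦4]  zeros at y ∈ ∅
  x = 2: [0↦4, 1↦0, 2↦1, 3↦2, 4↦3]  zeros at y ∈ {1}
  x = 3: [0↦3, 1↦0, 2↦2, 3↦4, 4↦1]  zeros at y ∈ {1}
  x = 4: [0↦1, 1↦4, 2↦2, 3↦0, 4↦3]  zeros at y ∈ {3}
Collecting zeros: affine points = {(0, 3), (2, 1), (3, 1), (4, 3)}.
Total count |C(F_5)_aff| = 4.


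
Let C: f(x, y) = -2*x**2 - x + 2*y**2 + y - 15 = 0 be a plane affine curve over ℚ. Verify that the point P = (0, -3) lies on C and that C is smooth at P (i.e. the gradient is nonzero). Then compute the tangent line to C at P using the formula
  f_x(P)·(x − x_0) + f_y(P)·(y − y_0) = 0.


Tangent line at P: -x - 11*y - 33 = 0.

Step 1: f(0, -3) = 0, so P lies on C.
Step 2: partial derivatives
  f_x(x, y) = -4*x - 1, f_y(x, y) = 4*y + 1.
  f_x(P) = -1, f_y(P) = -11 (gradient nonzero, so P is smooth).
Step 3: tangent line at P: -1·(x − 0) + -11·(y − -3) = 0.
Expanding: -x - 11*y - 33 = 0.


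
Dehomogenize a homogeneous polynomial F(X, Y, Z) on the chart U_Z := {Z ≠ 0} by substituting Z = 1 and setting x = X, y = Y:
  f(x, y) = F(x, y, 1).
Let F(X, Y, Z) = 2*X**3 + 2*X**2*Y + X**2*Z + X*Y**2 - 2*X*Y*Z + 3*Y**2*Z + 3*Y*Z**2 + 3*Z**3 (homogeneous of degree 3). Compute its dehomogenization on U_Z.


f(x, y) = 2*x**3 + 2*x**2*y + x**2 + x*y**2 - 2*x*y + 3*y**2 + 3*y + 3

On U_Z we set Z = 1. Each monomial c·X^i·Y^j·Z^k in F becomes c·x^i·y^j·1^k = c·x^i·y^j.
Substituting Z = 1: F(X, Y, 1) = 2*x**3 + 2*x**2*y + x**2 + x*y**2 - 2*x*y + 3*y**2 + 3*y + 3.
Note: deg(f) ≤ deg(F) = 3; strict inequality happens when F is divisible by Z (lost terms).


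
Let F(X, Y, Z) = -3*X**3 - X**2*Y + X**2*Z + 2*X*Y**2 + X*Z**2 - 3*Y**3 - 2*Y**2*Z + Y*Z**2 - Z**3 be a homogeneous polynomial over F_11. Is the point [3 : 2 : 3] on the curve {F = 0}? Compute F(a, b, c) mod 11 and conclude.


F(3,2,3) ≡ 10 (mod 11); P is NOT on the curve.

Evaluate F(3, 2, 3) term-by-term (mod 11).
  -3*X**3 ↦ -3·27·1·1 = -81
  -X**2*Y ↦ -1·9·2·1 = -18
  X**2*Z ↦ 1·9·1·3 = 27
  2*X*Y**2 ↦ 2·3·4·1 = 24
  X*Z**2 ↦ 1·3·1·9 = 27
  -3*Y**3 ↦ -3·1·8·1 = -24
  -2*Y**2*Z ↦ -2·1·4·3 = -24
  Y*Z**2 ↦ 1·1·2·9 = 18
  -Z**3 ↦ -1·1·1·27 = -27
Sum: F(3, 2, 3) = (-81) + (-18) + (27) + (24) + (27) + (-24) + (-24) + (18) + (-27) = -78.
Reducing mod 11: -78 ≡ 10 (mod 11).
Since F(a, b, c) ≡ 10 ≠ 0 (mod 11), P does NOT lie on the curve.


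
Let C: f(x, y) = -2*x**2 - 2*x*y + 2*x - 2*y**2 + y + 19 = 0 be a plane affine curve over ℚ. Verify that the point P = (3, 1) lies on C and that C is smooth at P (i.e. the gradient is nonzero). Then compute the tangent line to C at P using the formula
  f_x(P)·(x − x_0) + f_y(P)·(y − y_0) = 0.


Tangent line at P: -12*x - 9*y + 45 = 0.

Step 1: f(3, 1) = 0, so P lies on C.
Step 2: partial derivatives
  f_x(x, y) = -4*x - 2*y + 2, f_y(x, y) = -2*x - 4*y + 1.
  f_x(P) = -12, f_y(P) = -9 (gradient nonzero, so P is smooth).
Step 3: tangent line at P: -12·(x − 3) + -9·(y − 1) = 0.
Expanding: -12*x - 9*y + 45 = 0.


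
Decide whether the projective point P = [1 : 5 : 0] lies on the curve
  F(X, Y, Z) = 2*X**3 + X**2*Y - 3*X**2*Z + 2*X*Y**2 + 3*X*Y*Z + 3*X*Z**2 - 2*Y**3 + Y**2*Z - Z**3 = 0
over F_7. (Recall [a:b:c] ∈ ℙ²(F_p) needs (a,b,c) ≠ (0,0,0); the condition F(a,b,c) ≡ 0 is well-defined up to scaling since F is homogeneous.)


F(1,5,0) ≡ 3 (mod 7); P is NOT on the curve.

Evaluate F(1, 5, 0) term-by-term (mod 7).
  2*X**3 ↦ 2·1·1·1 = 2
  X**2*Y ↦ 1·1·5·1 = 5
  -3*X**2*Z ↦ -3·1·1·0 = 0
  2*X*Y**2 ↦ 2·1·25·1 = 50
  3*X*Y*Z ↦ 3·1·5·0 = 0
  3*X*Z**2 ↦ 3·1·1·0 = 0
  -2*Y**3 ↦ -2·1·125·1 = -250
  Y**2*Z ↦ 1·1·25·0 = 0
  -Z**3 ↦ -1·1·1·0 = 0
Sum: F(1, 5, 0) = (2) + (5) + (0) + (50) + (0) + (0) + (-250) + (0) + (0) = -193.
Reducing mod 7: -193 ≡ 3 (mod 7).
Since F(a, b, c) ≡ 3 ≠ 0 (mod 7), P does NOT lie on the curve.


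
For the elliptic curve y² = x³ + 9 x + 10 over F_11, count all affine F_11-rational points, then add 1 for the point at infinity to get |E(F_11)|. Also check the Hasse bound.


Affine points = {(1, 3), (1, 8), (2, 5), (2, 6), (3, 3), (3, 8), (4, 0), (5, 2), (5, 9), (6, 4), (6, 7), (7, 3), (7, 8), (8, 0), (10, 0)}; affine count = 15; |E(F_11)| = 16.

Discriminant check: Δ ∝ 4a³ + 27b² = 4·9³ + 27·10² = 4·729 + 27·100 ≡ 6 (mod 11). Nonzero ⇒ E is nonsingular.
For each x ∈ F_11, compute rhs = x³ + 9·x + 10 mod 11, then count y ∈ F_11 with y² ≡ rhs.
  x = 0: rhs = 10, matching y values: none (0 points).
  x = 1: rhs = 9, matching y values: 3, 8 (2 points).
  x = 2: rhs = 3, matching y values: 5, 6 (2 points).
  x = 3: rhs = 9, matching y values: 3, 8 (2 points).
  x = 4: rhs = 0, matching y values: 0 (1 points).
  x = 5: rhs = 4, matching y values: 2, 9 (2 points).
  x = 6: rhs = 5, matching y values: 4, 7 (2 points).
  x = 7: rhs = 9, matching y values: 3, 8 (2 points).
  x = 8: rhs = 0, matching y values: 0 (1 points).
  x = 9: rhs = 6, matching y values: none (0 points).
  x = 10: rhs = 0, matching y values: 0 (1 points).
Total affine count: 15.
Full point count |E(F_11)| = 15 + 1 = 16.
Hasse bound: |16 − (11+1)| = |4| = 4 ≤ 2√11 ≈ 6.6332 ✓.


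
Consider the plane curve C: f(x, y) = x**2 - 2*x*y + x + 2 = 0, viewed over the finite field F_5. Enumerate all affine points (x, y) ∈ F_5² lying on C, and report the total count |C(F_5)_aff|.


Affine F_5-points: {(1, 2), (2, 2), (3, 4), (4, 4)}; count = 4.

For each of the 25 pairs (x, y) ∈ F_5², evaluate f(x, y) mod 5. Record the zeros.
  x = 0: [0↦2, 1↦2, 2↦2, 3↦2, 4↦2]  zeros at y ∈ ∅
  x = 1: [0↦4, 1↦2, 2↦0, 3↦3, 4↦1]  zeros at y ∈ {2}
  x = 2: [0↦3, 1↦4, 2↦0, 3↦1, 4↦2]  zeros at y ∈ {2}
  x = 3: [0↦4, 1↦3, 2↦2, 3↦1, 4↦0]  zeros at y ∈ {4}
  x = 4: [0↦2, 1↦4, 2↦1, 3↦3, 4↦0]  zeros at y ∈ {4}
Collecting zeros: affine points = {(1, 2), (2, 2), (3, 4), (4, 4)}.
Total count |C(F_5)_aff| = 4.


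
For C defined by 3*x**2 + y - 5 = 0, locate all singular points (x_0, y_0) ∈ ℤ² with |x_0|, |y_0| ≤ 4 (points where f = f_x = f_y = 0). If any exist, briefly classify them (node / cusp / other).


No singular points in the scanned grid; C is smooth there.

Compute partial derivatives:
  f_x = 6*x.
  f_y = 1.
f_y = 1 is a nonzero constant, so f_y never vanishes: no point (x, y) can satisfy f = f_x = f_y = 0. In particular no (x, y) ∈ {−4, ..., 4}² is singular; the curve is smooth.


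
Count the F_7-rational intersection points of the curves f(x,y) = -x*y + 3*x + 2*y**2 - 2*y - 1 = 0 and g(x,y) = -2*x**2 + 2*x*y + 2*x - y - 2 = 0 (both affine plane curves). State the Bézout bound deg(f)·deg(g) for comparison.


Common zeros: {(5, 0)}; count = 1; Bézout bound = 4.

deg(f) = 2, deg(g) = 2, so Bézout bound = 4.
Scan x ∈ F_7. For each x, list the y ∈ F_7 with f(x, y) ≡ 0 and those with g(x, y) ≡ 0 (mod 7); the common zeros in that column are the intersection.
  x = 0: f ≡ 0 at y ∈ ∅; g ≡ 0 at y ∈ {5}; common: ∅.
  x = 1: f ≡ 0 at y ∈ {6}; g ≡ 0 at y ∈ {2}; common: ∅.
  x = 2: f ≡ 0 at y ∈ {4, 5}; g ≡ 0 at y ∈ {2}; common: ∅.
  x = 3: f ≡ 0 at y ∈ ∅; g ≡ 0 at y ∈ {0}; common: ∅.
  x = 4: f ≡ 0 at y ∈ {1, 2}; g ≡ 0 at y ∈ ∅; common: ∅.
  x = 5: f ≡ 0 at y ∈ {0}; g ≡ 0 at y ∈ {0}; common: {0}.
  x = 6: f ≡ 0 at y ∈ ∅; g ≡ 0 at y ∈ {5}; common: ∅.
Collecting: common zeros = {(5, 0)}, so the count is 1.
Comparison with the Bézout bound: 1 ≤ 4 = deg(f)·deg(g), as expected for curves with no common component (the affine F_7-count falls short of the bound because intersections may lie at infinity, over extension fields, or carry multiplicity).


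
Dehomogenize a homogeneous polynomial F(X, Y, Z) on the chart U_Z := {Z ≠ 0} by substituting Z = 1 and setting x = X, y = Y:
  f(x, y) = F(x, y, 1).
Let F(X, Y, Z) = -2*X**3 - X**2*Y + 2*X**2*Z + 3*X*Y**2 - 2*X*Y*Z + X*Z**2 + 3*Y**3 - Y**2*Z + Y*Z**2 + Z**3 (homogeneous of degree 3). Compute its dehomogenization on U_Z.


f(x, y) = -2*x**3 - x**2*y + 2*x**2 + 3*x*y**2 - 2*x*y + x + 3*y**3 - y**2 + y + 1

On U_Z we set Z = 1. Each monomial c·X^i·Y^j·Z^k in F becomes c·x^i·y^j·1^k = c·x^i·y^j.
Substituting Z = 1: F(X, Y, 1) = -2*x**3 - x**2*y + 2*x**2 + 3*x*y**2 - 2*x*y + x + 3*y**3 - y**2 + y + 1.
Note: deg(f) ≤ deg(F) = 3; strict inequality happens when F is divisible by Z (lost terms).


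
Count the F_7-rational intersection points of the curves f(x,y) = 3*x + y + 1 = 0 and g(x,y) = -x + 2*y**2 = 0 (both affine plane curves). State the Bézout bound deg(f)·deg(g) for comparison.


Common zeros: ∅; count = 0; Bézout bound = 2.

deg(f) = 1, deg(g) = 2, so Bézout bound = 2.
Scan x ∈ F_7. For each x, list the y ∈ F_7 with f(x, y) ≡ 0 and those with g(x, y) ≡ 0 (mod 7); the common zeros in that column are the intersection.
  x = 0: f ≡ 0 at y ∈ {6}; g ≡ 0 at y ∈ {0}; common: ∅.
  x = 1: f ≡ 0 at y ∈ {3}; g ≡ 0 at y ∈ {2, 5}; common: ∅.
  x = 2: f ≡ 0 at y ∈ {0}; g ≡ 0 at y ∈ {1, 6}; common: ∅.
  x = 3: f ≡ 0 at y ∈ {4}; g ≡ 0 at y ∈ ∅; common: ∅.
  x = 4: f ≡ 0 at y ∈ {1}; g ≡ 0 at y ∈ {3, 4}; common: ∅.
  x = 5: f ≡ 0 at y ∈ {5}; g ≡ 0 at y ∈ ∅; common: ∅.
  x = 6: f ≡ 0 at y ∈ {2}; g ≡ 0 at y ∈ ∅; common: ∅.
Collecting: common zeros = ∅, so the count is 0.
Comparison with the Bézout bound: 0 ≤ 2 = deg(f)·deg(g), as expected for curves with no common component (the affine F_7-count falls short of the bound because intersections may lie at infinity, over extension fields, or carry multiplicity).


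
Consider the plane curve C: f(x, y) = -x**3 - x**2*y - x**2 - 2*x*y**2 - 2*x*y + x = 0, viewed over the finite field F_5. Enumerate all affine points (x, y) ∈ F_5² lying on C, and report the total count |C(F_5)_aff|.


Affine F_5-points: {(0, 0), (0, 1), (0, 2), (0, 3), (0, 4), (1, 2), (1, 4), (2, 0), (2, 3), (4, 3), (4, 4)}; count = 11.

For each of the 25 pairs (x, y) ∈ F_5², evaluate f(x, y) mod 5. Record the zeros.
  x = 0: [0↦0, 1↦0, 2↦0, 3↦0, 4↦0]  zeros at y ∈ {0, 1, 2, 3, 4}
  x = 1: [0↦4, 1↦4, 2↦0, 3↦2, 4↦0]  zeros at y ∈ {2, 4}
  x = 2: [0↦0, 1↦3, 2↦3, 3↦0, 4↦4]  zeros at y ∈ {0, 3}
  x = 3: [0↦2, 1↦1, 2↦3, 3↦3, 4↦1]  zeros at y ∈ ∅
  x = 4: [0↦4, 1↦2, 2↦4, 3↦0, 4↦0]  zeros at y ∈ {3, 4}
Collecting zeros: affine points = {(0, 0), (0, 1), (0, 2), (0, 3), (0, 4), (1, 2), (1, 4), (2, 0), (2, 3), (4, 3), (4, 4)}.
Total count |C(F_5)_aff| = 11.


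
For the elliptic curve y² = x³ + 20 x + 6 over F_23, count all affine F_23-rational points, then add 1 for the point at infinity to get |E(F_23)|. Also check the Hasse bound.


Affine points = {(0, 11), (0, 12), (1, 2), (1, 21), (2, 10), (2, 13), (3, 1), (3, 22), (4, 9), (4, 14), (5, 1), (5, 22), (7, 11), (7, 12), (9, 8), (9, 15), (11, 4), (11, 19), (13, 5), (13, 18), (15, 1), (15, 22), (16, 11), (16, 12), (19, 0), (21, 2), (21, 21), (22, 10), (22, 13)}; affine count = 29; |E(F_23)| = 30.

Discriminant check: Δ ∝ 4a³ + 27b² = 4·20³ + 27·6² = 4·8000 + 27·36 ≡ 13 (mod 23). Nonzero ⇒ E is nonsingular.
For each x ∈ F_23, compute rhs = x³ + 20·x + 6 mod 23, then count y ∈ F_23 with y² ≡ rhs.
  x = 0: rhs = 6, matching y values: 11, 12 (2 points).
  x = 1: rhs = 4, matching y values: 2, 21 (2 points).
  x = 2: rhs = 8, matching y values: 10, 13 (2 points).
  x = 3: rhs = 1, matching y values: 1, 22 (2 points).
  x = 4: rhs = 12, matching y values: 9, 14 (2 points).
  x = 5: rhs = 1, matching y values: 1, 22 (2 points).
  x = 6: rhs = 20, matching y values: none (0 points).
  x = 7: rhs = 6, matching y values: 11, 12 (2 points).
  x = 8: rhs = 11, matching y values: none (0 points).
  x = 9: rhs = 18, matching y values: 8, 15 (2 points).
  x = 10: rhs = 10, matching y values: none (0 points).
  x = 11: rhs = 16, matching y values: 4, 19 (2 points).
  x = 12: rhs = 19, matching y values: none (0 points).
  x = 13: rhs = 2, matching y values: 5, 18 (2 points).
  x = 14: rhs = 17, matching y values: none (0 points).
  x = 15: rhs = 1, matching y values: 1, 22 (2 points).
  x = 16: rhs = 6, matching y values: 11, 12 (2 points).
  x = 17: rhs = 15, matching y values: none (0 points).
  x = 18: rhs = 11, matching y values: none (0 points).
  x = 19: rhs = 0, matching y values: 0 (1 points).
  x = 20: rhs = 11, matching y values: none (0 points).
  x = 21: rhs = 4, matching y values: 2, 21 (2 points).
  x = 22: rhs = 8, matching y values: 10, 13 (2 points).
Total affine count: 29.
Full point count |E(F_23)| = 29 + 1 = 30.
Hasse bound: |30 − (23+1)| = |6| = 6 ≤ 2√23 ≈ 9.5917 ✓.


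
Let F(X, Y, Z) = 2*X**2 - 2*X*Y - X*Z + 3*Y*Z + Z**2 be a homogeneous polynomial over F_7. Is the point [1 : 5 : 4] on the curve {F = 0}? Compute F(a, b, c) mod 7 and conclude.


F(1,5,4) ≡ 1 (mod 7); P is NOT on the curve.

Evaluate F(1, 5, 4) term-by-term (mod 7).
  2*X**2 ↦ 2·1·1·1 = 2
  -2*X*Y ↦ -2·1·5·1 = -10
  -X*Z ↦ -1·1·1·4 = -4
  3*Y*Z ↦ 3·1·5·4 = 60
  Z**2 ↦ 1·1·1·16 = 16
Sum: F(1, 5, 4) = (2) + (-10) + (-4) + (60) + (16) = 64.
Reducing mod 7: 64 ≡ 1 (mod 7).
Since F(a, b, c) ≡ 1 ≠ 0 (mod 7), P does NOT lie on the curve.


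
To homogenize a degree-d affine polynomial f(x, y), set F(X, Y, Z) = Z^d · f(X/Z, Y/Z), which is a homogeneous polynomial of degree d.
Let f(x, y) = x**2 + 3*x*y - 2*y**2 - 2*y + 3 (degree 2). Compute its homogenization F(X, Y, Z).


F(X, Y, Z) = X**2 + 3*X*Y - 2*Y**2 - 2*Y*Z + 3*Z**2

deg(f) = 2.
Substitute x = X/Z, y = Y/Z into f, then multiply by Z^2.
  monomial 1·x^2·y^0 ↦ 1·X^2·Y^0·Z^0.
  monomial 3·x^1·y^1 ↦ 3·X^1·Y^1·Z^0.
  monomial -2·x^0·y^2 ↦ -2·X^0·Y^2·Z^0.
  monomial -2·x^0·y^1 ↦ -2·X^0·Y^1·Z^1.
  monomial 3·x^0·y^0 ↦ 3·X^0·Y^0·Z^2.
Collecting: F(X, Y, Z) = X**2 + 3*X*Y - 2*Y**2 - 2*Y*Z + 3*Z**2.


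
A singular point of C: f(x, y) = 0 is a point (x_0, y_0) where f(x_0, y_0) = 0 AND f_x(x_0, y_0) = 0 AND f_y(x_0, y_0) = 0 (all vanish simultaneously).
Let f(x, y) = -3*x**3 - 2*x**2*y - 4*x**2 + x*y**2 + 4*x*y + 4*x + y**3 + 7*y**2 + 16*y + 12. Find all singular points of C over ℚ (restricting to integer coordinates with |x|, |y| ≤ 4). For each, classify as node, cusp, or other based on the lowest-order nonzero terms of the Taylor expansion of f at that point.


Singular points: {(0, -2)}; classification: cusp.

Compute partial derivatives:
  f_x = -9*x**2 - 4*x*y - 8*x + y**2 + 4*y + 4.
  f_y = -2*x**2 + 2*x*y + 4*x + 3*y**2 + 14*y + 16.
Scan x_0 ∈ {−4, ..., 4}. For each x_0, f_y(x_0, y) is a polynomial in y; find its integer roots y ∈ {−4, ..., 4}, then test f_x and f at those candidates.
  x = -4: f_y(-4, y) = 3*y**2 + 6*y - 32; no integer root y with |y| ≤ 4.
  x = -3: f_y(-3, y) = 3*y**2 + 8*y - 14; no integer root y with |y| ≤ 4.
  x = -2: f_y(-2, y) = 3*y**2 + 10*y; vanishes at y ∈ {0}. (-2, 0): f_x = -16 ≠ 0.
  x = -1: f_y(-1, y) = 3*y**2 + 12*y + 10; no integer root y with |y| ≤ 4.
  x = 0: f_y(0, y) = 3*y**2 + 14*y + 16; vanishes at y ∈ {-2}. (0, -2): f_x = 0, f = 0 — SINGULAR.
  x = 1: f_y(1, y) = 3*y**2 + 16*y + 18; no integer root y with |y| ≤ 4.
  x = 2: f_y(2, y) = 3*y**2 + 18*y + 16; no integer root y with |y| ≤ 4.
  x = 3: f_y(3, y) = 3*y**2 + 20*y + 10; no integer root y with |y| ≤ 4.
  x = 4: f_y(4, y) = 3*y**2 + 22*y; vanishes at y ∈ {0}. (4, 0): f_x = -172 ≠ 0.
Only singular point on the grid: (0, -2).
Classify: substitute x = 0 + u, y = -2 + v and expand: f = -3*u**3 - 2*u**2*v + u*v**2 + v**3 + v**2.
No constant or linear terms (consistent with a singular point). Quadratic part: v**2. Cubic part: -3*u**3 - 2*u**2*v + u*v**2 + v**3.
The quadratic part v**2 is a perfect square, so there is a single (double) tangent line v = 0, i.e. y = -2. Restricting the cubic part to that line (v = 0) leaves -3*u**3 ≠ 0, so f is not divisible by v and the branch is v² ≈ 3*u**3 to lowest order — this is a cusp.
Classification: cusp.


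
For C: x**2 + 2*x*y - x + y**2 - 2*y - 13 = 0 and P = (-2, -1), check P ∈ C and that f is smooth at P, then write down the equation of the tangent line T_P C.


Tangent line at P: -7*x - 8*y - 22 = 0.

Step 1: f(-2, -1) = 0, so P lies on C.
Step 2: partial derivatives
  f_x(x, y) = 2*x + 2*y - 1, f_y(x, y) = 2*x + 2*y - 2.
  f_x(P) = -7, f_y(P) = -8 (gradient nonzero, so P is smooth).
Step 3: tangent line at P: -7·(x − -2) + -8·(y − -1) = 0.
Expanding: -7*x - 8*y - 22 = 0.


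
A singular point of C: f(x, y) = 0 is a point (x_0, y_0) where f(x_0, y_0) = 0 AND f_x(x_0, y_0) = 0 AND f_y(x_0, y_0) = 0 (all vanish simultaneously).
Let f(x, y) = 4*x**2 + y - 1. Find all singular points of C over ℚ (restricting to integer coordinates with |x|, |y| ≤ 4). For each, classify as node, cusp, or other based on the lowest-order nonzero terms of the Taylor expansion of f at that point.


No singular points in the scanned grid; C is smooth there.

Compute partial derivatives:
  f_x = 8*x.
  f_y = 1.
f_y = 1 is a nonzero constant, so f_y never vanishes: no point (x, y) can satisfy f = f_x = f_y = 0. In particular no (x, y) ∈ {−4, ..., 4}² is singular; the curve is smooth.


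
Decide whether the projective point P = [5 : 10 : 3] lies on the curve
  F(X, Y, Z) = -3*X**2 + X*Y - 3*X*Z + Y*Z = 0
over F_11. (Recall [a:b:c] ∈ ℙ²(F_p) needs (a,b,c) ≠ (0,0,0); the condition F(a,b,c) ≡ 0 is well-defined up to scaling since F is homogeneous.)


F(5,10,3) ≡ 4 (mod 11); P is NOT on the curve.

Evaluate F(5, 10, 3) term-by-term (mod 11).
  -3*X**2 ↦ -3·25·1·1 = -75
  X*Y ↦ 1·5·10·1 = 50
  -3*X*Z ↦ -3·5·1·3 = -45
  Y*Z ↦ 1·1·10·3 = 30
Sum: F(5, 10, 3) = (-75) + (50) + (-45) + (30) = -40.
Reducing mod 11: -40 ≡ 4 (mod 11).
Since F(a, b, c) ≡ 4 ≠ 0 (mod 11), P does NOT lie on the curve.
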